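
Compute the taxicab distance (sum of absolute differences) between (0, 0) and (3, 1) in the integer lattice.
4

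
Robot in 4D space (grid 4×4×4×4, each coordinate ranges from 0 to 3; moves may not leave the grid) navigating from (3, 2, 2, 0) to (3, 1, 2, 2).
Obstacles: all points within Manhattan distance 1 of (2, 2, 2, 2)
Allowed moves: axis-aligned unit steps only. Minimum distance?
3
(one shortest path: (3, 2, 2, 0) → (3, 1, 2, 0) → (3, 1, 2, 1) → (3, 1, 2, 2))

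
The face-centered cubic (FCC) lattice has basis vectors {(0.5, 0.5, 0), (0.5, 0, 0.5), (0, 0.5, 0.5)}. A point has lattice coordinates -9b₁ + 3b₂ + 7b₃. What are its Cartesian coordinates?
(-3, -1, 5)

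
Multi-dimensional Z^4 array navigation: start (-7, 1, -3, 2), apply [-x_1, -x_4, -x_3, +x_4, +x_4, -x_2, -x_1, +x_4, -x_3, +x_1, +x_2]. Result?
(-8, 1, -5, 4)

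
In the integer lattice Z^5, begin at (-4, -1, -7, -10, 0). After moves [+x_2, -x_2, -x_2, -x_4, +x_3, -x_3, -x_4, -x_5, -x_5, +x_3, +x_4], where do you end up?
(-4, -2, -6, -11, -2)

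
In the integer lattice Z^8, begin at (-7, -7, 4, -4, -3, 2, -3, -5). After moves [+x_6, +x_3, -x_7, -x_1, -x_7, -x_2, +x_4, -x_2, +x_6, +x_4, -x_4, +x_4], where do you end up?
(-8, -9, 5, -2, -3, 4, -5, -5)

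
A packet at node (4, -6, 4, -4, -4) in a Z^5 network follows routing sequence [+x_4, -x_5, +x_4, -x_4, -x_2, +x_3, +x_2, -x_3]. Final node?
(4, -6, 4, -3, -5)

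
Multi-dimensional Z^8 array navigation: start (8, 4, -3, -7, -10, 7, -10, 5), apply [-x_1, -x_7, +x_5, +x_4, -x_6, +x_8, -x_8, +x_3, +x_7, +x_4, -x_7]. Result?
(7, 4, -2, -5, -9, 6, -11, 5)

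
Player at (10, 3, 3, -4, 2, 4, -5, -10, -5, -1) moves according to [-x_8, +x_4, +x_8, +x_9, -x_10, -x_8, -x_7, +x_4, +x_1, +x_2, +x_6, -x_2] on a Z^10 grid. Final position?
(11, 3, 3, -2, 2, 5, -6, -11, -4, -2)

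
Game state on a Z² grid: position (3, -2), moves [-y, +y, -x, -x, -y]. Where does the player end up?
(1, -3)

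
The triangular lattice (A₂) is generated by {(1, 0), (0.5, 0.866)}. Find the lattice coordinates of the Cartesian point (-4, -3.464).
-2b₁ - 4b₂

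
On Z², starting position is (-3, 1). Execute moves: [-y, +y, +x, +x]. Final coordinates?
(-1, 1)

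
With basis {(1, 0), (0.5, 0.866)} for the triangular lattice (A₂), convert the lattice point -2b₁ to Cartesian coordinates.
(-2, 0)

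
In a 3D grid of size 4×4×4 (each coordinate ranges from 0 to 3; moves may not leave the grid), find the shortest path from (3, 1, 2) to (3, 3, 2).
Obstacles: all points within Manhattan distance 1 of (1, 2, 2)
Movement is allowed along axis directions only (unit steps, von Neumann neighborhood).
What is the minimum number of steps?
2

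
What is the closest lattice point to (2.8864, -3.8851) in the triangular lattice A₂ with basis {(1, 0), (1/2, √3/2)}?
(3, -3.464)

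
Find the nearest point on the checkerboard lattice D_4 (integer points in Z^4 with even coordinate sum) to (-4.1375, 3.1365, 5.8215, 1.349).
(-4, 3, 6, 1)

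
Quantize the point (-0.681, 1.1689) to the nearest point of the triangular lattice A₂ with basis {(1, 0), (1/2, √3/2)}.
(-0.5, 0.866)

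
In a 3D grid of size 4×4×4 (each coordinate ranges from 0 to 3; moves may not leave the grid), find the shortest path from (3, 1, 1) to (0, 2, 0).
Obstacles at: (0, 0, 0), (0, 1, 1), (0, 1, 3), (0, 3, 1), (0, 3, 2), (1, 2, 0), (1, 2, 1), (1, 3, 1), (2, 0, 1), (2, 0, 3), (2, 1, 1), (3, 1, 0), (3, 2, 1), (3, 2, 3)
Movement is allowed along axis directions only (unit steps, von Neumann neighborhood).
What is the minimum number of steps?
7
(one shortest path: (3, 1, 1) → (3, 0, 1) → (3, 0, 0) → (2, 0, 0) → (1, 0, 0) → (1, 1, 0) → (0, 1, 0) → (0, 2, 0))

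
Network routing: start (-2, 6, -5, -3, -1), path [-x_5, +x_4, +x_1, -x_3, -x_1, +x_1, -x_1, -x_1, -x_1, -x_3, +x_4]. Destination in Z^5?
(-4, 6, -7, -1, -2)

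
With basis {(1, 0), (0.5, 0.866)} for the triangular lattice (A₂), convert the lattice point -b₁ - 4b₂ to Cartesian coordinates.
(-3, -3.464)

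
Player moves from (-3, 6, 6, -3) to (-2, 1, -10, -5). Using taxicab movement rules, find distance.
24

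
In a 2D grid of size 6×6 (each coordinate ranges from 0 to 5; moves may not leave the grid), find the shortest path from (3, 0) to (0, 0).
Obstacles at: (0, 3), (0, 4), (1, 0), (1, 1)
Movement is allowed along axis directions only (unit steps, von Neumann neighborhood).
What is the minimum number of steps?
7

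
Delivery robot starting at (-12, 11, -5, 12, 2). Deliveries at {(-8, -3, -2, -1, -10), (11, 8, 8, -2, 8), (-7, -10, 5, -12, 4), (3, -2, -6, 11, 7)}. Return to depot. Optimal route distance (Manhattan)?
220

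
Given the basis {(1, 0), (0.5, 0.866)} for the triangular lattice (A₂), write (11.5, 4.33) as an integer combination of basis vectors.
9b₁ + 5b₂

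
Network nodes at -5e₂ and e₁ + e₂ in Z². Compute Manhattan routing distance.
7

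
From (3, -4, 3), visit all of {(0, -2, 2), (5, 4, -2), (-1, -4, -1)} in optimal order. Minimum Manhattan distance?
27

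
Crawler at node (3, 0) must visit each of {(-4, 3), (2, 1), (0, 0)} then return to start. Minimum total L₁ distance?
20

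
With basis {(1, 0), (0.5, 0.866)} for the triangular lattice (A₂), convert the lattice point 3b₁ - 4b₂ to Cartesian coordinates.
(1, -3.464)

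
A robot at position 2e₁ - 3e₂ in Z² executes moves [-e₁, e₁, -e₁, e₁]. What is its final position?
(2, -3)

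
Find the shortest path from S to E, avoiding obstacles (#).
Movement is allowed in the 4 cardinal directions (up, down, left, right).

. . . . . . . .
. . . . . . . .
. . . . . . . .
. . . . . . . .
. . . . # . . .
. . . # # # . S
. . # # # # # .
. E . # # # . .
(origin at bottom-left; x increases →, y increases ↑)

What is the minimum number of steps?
12
(one shortest path: (7, 2) → (6, 2) → (6, 3) → (5, 3) → (5, 4) → (4, 4) → (3, 4) → (2, 4) → (1, 4) → (1, 3) → (1, 2) → (1, 1) → (1, 0))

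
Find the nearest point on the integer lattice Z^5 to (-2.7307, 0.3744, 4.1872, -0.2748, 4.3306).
(-3, 0, 4, 0, 4)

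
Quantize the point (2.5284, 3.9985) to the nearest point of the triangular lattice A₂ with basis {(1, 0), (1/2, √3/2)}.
(2.5, 4.33)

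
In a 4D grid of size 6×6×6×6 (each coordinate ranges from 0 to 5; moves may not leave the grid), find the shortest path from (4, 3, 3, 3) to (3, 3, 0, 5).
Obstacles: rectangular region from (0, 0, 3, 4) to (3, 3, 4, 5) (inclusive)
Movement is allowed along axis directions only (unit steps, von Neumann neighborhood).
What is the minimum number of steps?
6
(one shortest path: (4, 3, 3, 3) → (3, 3, 3, 3) → (3, 3, 2, 3) → (3, 3, 1, 3) → (3, 3, 0, 3) → (3, 3, 0, 4) → (3, 3, 0, 5))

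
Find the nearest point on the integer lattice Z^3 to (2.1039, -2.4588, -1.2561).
(2, -2, -1)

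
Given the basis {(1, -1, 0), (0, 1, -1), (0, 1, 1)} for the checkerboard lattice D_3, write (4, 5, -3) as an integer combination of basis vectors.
4b₁ + 6b₂ + 3b₃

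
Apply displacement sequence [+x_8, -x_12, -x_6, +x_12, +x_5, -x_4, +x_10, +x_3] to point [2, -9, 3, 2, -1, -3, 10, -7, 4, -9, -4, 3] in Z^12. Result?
(2, -9, 4, 1, 0, -4, 10, -6, 4, -8, -4, 3)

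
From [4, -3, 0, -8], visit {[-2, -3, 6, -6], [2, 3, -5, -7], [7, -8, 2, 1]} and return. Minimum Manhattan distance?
80
(one optimal route: (4, -3, 0, -8) → (2, 3, -5, -7) → (-2, -3, 6, -6) → (7, -8, 2, 1) → (4, -3, 0, -8))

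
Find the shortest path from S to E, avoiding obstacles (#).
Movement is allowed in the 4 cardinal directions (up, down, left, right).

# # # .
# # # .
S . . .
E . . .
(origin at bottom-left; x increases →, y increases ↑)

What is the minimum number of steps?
1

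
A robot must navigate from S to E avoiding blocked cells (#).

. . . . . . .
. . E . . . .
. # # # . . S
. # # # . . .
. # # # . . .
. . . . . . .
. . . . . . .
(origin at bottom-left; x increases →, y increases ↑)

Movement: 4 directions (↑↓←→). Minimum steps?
5
(one shortest path: (6, 4) → (5, 4) → (4, 4) → (4, 5) → (3, 5) → (2, 5))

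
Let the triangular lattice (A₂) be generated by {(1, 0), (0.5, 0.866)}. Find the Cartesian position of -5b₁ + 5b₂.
(-2.5, 4.33)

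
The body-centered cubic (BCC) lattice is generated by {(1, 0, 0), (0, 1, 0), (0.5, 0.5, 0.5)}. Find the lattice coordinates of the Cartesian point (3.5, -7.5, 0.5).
3b₁ - 8b₂ + b₃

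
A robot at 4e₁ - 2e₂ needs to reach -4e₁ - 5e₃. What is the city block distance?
15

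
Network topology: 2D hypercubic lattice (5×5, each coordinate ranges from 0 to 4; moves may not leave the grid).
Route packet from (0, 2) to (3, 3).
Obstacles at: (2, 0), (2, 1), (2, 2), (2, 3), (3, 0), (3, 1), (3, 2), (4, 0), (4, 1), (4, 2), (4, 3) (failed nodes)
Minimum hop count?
6
(one shortest path: (0, 2) → (1, 2) → (1, 3) → (1, 4) → (2, 4) → (3, 4) → (3, 3))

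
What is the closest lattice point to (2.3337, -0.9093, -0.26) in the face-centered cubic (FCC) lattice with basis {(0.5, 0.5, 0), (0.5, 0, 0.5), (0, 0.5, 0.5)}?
(2.5, -1, -0.5)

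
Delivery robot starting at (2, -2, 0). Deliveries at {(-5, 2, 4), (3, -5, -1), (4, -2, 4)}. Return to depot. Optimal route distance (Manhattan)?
42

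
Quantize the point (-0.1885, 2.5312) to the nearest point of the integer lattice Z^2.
(0, 3)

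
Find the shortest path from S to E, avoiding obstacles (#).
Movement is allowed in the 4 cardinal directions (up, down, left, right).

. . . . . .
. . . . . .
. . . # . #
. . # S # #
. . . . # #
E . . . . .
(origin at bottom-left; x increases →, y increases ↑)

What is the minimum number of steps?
5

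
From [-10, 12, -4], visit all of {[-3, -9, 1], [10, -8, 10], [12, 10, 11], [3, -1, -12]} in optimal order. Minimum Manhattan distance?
105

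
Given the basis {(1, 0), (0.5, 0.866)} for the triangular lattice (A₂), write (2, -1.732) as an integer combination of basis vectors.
3b₁ - 2b₂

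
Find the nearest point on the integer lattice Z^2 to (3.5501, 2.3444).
(4, 2)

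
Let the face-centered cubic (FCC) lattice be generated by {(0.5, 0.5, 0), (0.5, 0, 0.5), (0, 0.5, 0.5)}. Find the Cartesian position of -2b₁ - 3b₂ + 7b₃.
(-2.5, 2.5, 2)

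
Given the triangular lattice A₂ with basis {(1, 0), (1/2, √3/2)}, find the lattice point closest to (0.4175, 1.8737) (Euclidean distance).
(0, 1.732)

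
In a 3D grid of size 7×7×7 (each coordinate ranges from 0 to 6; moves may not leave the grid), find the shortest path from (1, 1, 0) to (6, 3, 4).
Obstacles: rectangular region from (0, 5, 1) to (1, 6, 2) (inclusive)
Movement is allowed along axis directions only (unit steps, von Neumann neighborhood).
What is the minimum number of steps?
11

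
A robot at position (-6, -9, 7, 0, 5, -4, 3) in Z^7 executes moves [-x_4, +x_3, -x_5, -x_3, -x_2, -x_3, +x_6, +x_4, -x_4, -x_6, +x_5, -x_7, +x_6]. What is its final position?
(-6, -10, 6, -1, 5, -3, 2)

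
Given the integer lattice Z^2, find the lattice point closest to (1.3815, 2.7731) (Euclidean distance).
(1, 3)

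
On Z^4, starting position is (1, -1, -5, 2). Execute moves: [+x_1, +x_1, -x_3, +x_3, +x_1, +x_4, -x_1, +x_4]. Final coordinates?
(3, -1, -5, 4)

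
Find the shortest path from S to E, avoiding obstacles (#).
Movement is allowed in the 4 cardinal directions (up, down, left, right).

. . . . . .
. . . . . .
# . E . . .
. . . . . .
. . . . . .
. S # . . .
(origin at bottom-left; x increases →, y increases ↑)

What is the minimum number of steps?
4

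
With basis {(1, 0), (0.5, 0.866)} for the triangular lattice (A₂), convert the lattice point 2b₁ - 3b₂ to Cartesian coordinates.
(0.5, -2.598)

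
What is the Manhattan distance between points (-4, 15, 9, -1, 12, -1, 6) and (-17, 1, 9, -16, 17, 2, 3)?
53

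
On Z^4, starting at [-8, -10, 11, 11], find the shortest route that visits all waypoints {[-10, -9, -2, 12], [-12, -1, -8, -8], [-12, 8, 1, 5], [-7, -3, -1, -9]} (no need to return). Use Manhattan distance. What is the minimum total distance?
92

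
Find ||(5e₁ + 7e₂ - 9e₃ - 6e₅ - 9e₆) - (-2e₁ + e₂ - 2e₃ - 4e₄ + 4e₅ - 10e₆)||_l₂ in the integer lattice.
15.843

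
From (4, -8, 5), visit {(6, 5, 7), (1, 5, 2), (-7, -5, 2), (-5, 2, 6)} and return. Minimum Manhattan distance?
70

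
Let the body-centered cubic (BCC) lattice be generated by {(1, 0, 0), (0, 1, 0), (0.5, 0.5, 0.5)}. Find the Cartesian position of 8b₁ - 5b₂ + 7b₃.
(11.5, -1.5, 3.5)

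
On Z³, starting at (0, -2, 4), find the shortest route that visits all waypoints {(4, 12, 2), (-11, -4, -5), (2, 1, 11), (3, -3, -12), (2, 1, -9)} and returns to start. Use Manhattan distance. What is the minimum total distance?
110
(one optimal route: (0, -2, 4) → (-11, -4, -5) → (3, -3, -12) → (2, 1, -9) → (4, 12, 2) → (2, 1, 11) → (0, -2, 4))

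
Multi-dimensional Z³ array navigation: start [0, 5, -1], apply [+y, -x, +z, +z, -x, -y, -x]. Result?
(-3, 5, 1)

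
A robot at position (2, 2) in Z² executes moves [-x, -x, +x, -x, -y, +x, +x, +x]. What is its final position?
(3, 1)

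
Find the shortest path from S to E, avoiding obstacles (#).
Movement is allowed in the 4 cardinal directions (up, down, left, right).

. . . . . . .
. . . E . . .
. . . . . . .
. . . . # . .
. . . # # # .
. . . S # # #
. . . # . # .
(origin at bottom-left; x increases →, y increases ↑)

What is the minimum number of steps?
6
(one shortest path: (3, 1) → (2, 1) → (2, 2) → (2, 3) → (3, 3) → (3, 4) → (3, 5))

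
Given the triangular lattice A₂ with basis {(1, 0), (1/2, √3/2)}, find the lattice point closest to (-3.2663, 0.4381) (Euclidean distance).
(-3.5, 0.866)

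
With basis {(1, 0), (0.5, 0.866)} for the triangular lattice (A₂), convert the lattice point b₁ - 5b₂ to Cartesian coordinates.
(-1.5, -4.33)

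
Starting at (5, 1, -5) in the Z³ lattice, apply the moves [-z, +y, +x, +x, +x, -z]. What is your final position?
(8, 2, -7)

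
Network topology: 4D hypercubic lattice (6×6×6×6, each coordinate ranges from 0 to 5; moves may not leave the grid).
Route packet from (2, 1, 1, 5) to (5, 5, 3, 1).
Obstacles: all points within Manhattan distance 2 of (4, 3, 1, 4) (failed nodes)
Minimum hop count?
13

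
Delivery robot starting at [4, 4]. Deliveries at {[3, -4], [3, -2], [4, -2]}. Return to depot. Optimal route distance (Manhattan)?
18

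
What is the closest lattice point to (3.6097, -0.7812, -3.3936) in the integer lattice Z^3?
(4, -1, -3)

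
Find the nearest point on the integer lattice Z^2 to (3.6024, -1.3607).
(4, -1)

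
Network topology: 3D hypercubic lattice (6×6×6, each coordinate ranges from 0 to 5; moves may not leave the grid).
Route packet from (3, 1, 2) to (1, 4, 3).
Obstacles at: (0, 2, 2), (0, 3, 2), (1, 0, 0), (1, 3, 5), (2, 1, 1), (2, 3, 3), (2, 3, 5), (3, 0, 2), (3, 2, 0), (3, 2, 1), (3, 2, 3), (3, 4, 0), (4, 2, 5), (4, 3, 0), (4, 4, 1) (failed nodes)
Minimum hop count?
6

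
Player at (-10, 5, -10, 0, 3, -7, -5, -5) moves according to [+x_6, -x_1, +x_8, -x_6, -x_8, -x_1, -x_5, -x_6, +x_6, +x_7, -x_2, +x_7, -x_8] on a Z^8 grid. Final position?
(-12, 4, -10, 0, 2, -7, -3, -6)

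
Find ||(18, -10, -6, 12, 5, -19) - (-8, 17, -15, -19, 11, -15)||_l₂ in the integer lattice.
49.99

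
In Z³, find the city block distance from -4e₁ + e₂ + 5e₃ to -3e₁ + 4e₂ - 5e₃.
14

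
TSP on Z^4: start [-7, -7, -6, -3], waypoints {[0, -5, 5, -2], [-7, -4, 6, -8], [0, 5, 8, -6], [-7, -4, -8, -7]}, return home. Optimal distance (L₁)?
82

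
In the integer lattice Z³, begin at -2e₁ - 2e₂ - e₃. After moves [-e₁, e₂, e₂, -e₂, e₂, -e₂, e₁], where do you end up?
(-2, -1, -1)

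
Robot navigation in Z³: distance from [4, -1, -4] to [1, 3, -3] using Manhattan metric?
8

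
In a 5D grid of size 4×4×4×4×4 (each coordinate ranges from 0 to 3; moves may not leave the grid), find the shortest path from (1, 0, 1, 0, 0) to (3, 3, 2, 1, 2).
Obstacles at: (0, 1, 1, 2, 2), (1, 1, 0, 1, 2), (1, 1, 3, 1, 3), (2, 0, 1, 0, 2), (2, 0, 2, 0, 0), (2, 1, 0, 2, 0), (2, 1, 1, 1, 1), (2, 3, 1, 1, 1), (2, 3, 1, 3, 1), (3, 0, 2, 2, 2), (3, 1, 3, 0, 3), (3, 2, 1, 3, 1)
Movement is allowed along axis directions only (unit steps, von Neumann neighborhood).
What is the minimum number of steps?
9
(one shortest path: (1, 0, 1, 0, 0) → (2, 0, 1, 0, 0) → (3, 0, 1, 0, 0) → (3, 1, 1, 0, 0) → (3, 2, 1, 0, 0) → (3, 3, 1, 0, 0) → (3, 3, 2, 0, 0) → (3, 3, 2, 1, 0) → (3, 3, 2, 1, 1) → (3, 3, 2, 1, 2))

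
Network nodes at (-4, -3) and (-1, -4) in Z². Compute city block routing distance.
4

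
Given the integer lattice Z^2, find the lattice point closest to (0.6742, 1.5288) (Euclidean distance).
(1, 2)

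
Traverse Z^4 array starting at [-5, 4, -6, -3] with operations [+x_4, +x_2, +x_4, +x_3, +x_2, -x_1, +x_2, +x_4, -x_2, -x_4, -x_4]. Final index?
(-6, 6, -5, -2)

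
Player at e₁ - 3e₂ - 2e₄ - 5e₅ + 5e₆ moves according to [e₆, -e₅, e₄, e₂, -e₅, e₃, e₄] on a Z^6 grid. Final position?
(1, -2, 1, 0, -7, 6)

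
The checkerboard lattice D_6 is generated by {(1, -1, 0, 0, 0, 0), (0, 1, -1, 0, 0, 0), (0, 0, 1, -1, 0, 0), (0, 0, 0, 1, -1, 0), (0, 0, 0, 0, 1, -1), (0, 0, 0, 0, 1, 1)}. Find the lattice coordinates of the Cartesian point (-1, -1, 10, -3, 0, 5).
-b₁ - 2b₂ + 8b₃ + 5b₄ + 5b₆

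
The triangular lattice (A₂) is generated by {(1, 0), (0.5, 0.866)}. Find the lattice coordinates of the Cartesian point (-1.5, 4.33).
-4b₁ + 5b₂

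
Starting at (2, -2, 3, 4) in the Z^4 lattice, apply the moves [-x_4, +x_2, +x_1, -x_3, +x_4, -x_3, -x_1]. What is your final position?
(2, -1, 1, 4)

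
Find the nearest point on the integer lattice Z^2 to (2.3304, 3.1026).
(2, 3)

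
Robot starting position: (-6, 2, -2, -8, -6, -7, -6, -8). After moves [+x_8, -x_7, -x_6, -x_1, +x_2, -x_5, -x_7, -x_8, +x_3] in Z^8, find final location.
(-7, 3, -1, -8, -7, -8, -8, -8)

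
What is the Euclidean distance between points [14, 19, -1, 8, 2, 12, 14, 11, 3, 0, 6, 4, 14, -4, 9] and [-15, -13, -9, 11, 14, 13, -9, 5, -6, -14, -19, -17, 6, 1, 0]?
64.5058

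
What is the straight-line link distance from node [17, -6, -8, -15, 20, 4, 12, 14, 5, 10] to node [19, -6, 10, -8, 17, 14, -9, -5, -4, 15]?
37.3363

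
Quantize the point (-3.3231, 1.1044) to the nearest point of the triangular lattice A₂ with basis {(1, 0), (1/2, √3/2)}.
(-3.5, 0.866)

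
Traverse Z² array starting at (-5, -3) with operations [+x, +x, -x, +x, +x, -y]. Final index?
(-2, -4)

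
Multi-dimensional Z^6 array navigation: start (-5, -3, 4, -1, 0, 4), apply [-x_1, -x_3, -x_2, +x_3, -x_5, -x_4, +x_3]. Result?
(-6, -4, 5, -2, -1, 4)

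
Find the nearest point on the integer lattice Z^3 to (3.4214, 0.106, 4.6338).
(3, 0, 5)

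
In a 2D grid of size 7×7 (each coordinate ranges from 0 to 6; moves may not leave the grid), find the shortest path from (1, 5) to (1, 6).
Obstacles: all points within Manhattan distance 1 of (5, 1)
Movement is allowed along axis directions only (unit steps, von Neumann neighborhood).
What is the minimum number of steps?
1
(one shortest path: (1, 5) → (1, 6))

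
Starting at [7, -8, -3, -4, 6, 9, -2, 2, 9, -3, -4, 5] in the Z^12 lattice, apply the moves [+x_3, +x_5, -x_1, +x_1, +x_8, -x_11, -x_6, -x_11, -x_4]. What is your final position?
(7, -8, -2, -5, 7, 8, -2, 3, 9, -3, -6, 5)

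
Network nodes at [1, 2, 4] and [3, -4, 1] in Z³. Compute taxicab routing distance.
11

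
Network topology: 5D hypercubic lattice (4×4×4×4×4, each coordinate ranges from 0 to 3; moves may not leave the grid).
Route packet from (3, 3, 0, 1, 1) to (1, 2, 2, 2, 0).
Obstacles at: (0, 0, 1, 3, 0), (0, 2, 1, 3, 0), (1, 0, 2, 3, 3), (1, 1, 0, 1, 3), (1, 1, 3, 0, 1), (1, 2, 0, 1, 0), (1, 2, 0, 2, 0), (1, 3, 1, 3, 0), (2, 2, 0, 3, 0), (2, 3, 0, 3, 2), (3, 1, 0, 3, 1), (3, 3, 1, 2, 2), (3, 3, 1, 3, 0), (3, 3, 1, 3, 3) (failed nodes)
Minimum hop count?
7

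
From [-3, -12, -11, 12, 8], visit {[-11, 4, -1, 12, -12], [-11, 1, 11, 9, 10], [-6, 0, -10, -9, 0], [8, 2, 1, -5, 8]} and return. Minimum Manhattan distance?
224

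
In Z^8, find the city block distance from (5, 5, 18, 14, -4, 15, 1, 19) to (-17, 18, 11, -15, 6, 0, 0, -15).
131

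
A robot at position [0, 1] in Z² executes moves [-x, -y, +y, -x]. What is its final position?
(-2, 1)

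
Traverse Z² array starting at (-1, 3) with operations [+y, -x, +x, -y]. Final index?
(-1, 3)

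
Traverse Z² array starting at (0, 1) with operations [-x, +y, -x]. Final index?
(-2, 2)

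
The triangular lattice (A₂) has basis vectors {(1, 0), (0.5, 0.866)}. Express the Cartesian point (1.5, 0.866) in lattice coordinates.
b₁ + b₂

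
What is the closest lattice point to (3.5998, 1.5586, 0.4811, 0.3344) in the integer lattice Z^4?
(4, 2, 0, 0)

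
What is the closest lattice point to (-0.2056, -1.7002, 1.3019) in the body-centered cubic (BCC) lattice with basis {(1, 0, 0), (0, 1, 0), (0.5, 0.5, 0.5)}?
(-0.5, -1.5, 1.5)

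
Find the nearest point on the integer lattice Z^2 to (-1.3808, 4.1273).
(-1, 4)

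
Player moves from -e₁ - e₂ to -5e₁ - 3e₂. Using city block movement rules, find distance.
6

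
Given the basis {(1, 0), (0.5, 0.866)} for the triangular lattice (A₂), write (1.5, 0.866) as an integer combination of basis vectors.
b₁ + b₂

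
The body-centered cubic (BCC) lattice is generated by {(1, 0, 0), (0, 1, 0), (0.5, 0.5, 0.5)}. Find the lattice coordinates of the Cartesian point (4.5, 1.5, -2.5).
7b₁ + 4b₂ - 5b₃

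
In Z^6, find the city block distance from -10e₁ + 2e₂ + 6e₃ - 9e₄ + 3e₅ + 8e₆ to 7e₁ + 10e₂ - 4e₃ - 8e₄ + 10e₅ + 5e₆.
46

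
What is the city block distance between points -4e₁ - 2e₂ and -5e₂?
7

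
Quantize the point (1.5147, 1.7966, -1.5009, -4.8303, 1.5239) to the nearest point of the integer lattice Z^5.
(2, 2, -2, -5, 2)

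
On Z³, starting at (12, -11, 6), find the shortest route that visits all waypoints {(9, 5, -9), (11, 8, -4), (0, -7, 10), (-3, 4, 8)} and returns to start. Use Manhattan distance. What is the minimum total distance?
106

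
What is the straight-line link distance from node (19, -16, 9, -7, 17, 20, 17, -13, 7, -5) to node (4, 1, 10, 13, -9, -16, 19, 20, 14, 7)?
64.5988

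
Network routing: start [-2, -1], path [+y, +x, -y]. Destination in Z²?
(-1, -1)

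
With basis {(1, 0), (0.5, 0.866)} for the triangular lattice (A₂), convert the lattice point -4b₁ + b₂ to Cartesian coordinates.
(-3.5, 0.866)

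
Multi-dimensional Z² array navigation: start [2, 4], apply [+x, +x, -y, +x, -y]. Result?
(5, 2)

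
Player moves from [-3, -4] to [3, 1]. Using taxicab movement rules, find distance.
11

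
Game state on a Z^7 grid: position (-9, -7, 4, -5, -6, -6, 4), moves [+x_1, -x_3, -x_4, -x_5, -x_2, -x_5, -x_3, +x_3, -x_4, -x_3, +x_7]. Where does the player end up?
(-8, -8, 2, -7, -8, -6, 5)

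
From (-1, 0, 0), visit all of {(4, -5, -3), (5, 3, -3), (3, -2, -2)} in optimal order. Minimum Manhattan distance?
22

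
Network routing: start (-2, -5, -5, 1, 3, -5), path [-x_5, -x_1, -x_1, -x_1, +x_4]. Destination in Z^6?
(-5, -5, -5, 2, 2, -5)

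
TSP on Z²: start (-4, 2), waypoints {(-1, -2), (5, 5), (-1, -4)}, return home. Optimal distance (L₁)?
36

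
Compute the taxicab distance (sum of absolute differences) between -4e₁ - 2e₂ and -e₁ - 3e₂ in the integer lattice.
4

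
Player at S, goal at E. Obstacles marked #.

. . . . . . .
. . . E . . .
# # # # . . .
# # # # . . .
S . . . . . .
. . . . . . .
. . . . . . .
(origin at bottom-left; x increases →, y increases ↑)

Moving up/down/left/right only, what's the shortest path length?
8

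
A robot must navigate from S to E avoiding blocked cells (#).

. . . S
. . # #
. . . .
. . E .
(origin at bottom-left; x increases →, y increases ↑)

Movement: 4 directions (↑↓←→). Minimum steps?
6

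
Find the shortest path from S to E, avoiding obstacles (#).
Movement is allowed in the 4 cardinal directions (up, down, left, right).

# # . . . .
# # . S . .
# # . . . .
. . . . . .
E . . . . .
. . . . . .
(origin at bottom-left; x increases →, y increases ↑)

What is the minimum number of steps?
6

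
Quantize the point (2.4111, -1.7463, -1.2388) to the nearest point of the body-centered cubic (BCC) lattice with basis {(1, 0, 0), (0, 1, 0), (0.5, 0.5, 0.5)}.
(2.5, -1.5, -1.5)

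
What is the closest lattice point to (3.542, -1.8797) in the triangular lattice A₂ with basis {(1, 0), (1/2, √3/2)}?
(4, -1.732)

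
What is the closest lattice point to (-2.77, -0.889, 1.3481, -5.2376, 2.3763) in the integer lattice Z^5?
(-3, -1, 1, -5, 2)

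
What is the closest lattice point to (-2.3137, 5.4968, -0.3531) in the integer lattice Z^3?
(-2, 5, 0)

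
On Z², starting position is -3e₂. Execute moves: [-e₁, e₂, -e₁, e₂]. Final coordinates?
(-2, -1)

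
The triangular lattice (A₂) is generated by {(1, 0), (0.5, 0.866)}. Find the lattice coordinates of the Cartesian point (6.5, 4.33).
4b₁ + 5b₂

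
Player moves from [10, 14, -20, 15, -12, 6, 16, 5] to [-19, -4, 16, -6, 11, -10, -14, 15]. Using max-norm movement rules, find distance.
36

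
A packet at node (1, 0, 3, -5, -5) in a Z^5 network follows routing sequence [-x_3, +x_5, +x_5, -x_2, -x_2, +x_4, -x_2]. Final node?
(1, -3, 2, -4, -3)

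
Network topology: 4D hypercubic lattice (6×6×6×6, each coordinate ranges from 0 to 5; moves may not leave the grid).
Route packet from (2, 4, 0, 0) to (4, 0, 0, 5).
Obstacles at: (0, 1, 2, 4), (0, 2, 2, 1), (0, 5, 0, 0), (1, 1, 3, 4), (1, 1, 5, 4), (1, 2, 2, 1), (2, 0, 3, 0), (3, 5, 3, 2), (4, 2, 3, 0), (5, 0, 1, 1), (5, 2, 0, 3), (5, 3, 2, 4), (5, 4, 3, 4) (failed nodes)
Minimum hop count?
11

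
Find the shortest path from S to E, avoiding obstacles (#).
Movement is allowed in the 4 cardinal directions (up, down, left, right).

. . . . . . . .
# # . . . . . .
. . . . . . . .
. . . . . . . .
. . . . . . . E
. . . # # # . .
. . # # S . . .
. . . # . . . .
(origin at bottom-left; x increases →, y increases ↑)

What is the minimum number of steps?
5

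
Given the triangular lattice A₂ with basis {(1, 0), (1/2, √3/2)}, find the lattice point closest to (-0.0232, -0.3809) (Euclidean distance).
(0, 0)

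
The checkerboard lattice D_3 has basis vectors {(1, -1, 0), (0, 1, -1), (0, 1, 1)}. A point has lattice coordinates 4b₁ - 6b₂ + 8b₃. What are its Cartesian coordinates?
(4, -2, 14)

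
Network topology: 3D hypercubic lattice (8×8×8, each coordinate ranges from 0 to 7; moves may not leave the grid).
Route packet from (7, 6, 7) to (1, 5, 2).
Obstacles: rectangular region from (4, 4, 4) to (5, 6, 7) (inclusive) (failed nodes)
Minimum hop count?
12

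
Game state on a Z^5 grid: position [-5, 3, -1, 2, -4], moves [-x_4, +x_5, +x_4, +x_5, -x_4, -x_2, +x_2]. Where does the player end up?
(-5, 3, -1, 1, -2)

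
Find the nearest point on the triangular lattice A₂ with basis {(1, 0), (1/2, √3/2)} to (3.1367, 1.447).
(3, 1.732)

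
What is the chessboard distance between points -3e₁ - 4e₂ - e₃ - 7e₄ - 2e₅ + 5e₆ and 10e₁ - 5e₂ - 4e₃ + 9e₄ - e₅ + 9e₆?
16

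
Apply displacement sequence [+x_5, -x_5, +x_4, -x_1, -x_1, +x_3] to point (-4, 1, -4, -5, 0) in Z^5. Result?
(-6, 1, -3, -4, 0)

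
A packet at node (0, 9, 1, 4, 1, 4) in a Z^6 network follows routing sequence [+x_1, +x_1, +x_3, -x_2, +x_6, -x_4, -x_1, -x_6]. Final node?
(1, 8, 2, 3, 1, 4)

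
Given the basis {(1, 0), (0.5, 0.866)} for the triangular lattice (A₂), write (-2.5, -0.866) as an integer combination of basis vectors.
-2b₁ - b₂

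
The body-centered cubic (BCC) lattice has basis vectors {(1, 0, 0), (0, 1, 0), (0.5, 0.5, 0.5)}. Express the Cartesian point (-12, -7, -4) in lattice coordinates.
-8b₁ - 3b₂ - 8b₃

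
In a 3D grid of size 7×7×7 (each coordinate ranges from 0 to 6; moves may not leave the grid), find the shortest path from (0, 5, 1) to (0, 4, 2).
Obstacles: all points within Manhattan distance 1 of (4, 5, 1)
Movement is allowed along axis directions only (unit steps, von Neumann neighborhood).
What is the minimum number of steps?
2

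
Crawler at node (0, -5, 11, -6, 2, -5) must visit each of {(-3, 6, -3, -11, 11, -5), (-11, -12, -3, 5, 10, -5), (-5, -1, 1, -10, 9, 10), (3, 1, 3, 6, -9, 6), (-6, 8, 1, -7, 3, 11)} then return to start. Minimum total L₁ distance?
244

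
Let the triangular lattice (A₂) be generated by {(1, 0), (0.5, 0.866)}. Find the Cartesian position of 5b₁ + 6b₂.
(8, 5.196)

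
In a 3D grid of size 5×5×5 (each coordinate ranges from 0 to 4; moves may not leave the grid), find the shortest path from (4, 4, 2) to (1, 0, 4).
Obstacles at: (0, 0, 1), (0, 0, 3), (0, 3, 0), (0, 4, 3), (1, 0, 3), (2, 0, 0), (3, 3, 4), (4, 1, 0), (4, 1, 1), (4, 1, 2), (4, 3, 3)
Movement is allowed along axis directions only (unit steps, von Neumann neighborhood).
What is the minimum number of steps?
9
(one shortest path: (4, 4, 2) → (3, 4, 2) → (2, 4, 2) → (1, 4, 2) → (1, 3, 2) → (1, 2, 2) → (1, 1, 2) → (1, 1, 3) → (1, 1, 4) → (1, 0, 4))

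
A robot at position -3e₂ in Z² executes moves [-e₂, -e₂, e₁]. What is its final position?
(1, -5)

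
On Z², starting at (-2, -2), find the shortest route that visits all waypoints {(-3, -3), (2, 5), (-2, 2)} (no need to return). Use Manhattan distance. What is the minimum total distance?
15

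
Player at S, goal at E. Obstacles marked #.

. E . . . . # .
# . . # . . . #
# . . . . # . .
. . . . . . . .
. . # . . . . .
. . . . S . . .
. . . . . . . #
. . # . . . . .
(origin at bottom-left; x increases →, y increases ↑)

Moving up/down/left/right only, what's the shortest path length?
8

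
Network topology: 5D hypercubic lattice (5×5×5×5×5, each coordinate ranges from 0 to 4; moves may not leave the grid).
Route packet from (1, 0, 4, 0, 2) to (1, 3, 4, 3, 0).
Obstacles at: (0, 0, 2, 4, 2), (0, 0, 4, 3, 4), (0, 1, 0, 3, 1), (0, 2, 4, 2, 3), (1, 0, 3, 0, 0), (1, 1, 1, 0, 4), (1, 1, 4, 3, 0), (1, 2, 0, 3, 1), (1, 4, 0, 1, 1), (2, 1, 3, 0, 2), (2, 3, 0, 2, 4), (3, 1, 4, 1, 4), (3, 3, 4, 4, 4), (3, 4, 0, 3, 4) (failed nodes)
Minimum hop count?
8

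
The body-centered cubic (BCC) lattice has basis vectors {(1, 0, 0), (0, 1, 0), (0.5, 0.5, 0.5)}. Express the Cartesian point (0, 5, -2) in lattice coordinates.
2b₁ + 7b₂ - 4b₃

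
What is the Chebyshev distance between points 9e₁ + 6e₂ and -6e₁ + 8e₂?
15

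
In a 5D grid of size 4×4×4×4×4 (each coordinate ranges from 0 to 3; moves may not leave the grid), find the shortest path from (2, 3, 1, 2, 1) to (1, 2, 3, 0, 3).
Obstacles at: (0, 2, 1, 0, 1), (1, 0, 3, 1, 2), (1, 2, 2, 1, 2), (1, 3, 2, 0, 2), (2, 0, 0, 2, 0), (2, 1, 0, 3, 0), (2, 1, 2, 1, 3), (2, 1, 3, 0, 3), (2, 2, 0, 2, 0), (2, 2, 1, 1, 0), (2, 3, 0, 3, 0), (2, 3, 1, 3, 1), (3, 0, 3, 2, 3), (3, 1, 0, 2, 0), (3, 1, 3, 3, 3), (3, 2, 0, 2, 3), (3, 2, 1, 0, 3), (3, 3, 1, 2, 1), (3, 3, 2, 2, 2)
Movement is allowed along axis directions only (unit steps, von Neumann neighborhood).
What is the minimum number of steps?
8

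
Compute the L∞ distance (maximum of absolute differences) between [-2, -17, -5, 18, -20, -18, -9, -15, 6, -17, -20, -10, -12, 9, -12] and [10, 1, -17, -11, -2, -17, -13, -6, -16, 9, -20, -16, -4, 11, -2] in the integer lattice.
29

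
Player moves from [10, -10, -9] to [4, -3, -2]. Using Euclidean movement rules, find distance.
11.5758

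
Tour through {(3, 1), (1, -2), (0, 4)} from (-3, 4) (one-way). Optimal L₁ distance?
14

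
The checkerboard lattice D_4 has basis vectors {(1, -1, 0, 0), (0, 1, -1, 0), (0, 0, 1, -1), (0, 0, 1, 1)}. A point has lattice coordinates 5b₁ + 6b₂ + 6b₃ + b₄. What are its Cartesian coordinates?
(5, 1, 1, -5)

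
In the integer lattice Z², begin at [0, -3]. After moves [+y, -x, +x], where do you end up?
(0, -2)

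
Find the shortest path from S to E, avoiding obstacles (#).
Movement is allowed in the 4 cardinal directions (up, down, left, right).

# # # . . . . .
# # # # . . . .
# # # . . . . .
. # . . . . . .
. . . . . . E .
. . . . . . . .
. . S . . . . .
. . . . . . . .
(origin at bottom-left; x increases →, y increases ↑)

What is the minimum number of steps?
6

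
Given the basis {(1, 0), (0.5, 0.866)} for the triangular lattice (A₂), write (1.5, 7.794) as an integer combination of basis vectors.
-3b₁ + 9b₂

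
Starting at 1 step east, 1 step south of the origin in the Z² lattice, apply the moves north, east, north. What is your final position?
(2, 1)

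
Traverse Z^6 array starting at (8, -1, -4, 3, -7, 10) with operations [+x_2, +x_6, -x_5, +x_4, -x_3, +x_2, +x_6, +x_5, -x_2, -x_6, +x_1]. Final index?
(9, 0, -5, 4, -7, 11)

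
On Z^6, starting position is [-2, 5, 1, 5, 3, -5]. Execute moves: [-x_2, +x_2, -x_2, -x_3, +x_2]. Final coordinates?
(-2, 5, 0, 5, 3, -5)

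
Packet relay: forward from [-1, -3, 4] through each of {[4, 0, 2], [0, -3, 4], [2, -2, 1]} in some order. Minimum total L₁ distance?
12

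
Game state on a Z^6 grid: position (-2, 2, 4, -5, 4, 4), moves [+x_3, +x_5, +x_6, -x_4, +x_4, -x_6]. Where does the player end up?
(-2, 2, 5, -5, 5, 4)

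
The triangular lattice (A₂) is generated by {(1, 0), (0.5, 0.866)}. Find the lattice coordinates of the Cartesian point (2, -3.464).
4b₁ - 4b₂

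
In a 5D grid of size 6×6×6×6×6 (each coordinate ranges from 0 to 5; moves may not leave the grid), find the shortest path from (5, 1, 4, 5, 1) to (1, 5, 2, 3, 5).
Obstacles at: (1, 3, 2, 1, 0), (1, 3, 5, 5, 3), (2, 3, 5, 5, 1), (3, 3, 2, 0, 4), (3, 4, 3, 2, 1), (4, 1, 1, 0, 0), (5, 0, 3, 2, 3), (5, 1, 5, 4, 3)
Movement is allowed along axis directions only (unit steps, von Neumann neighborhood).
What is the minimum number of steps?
16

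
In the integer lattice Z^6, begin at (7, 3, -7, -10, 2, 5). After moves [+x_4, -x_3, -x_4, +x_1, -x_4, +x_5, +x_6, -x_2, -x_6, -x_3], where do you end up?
(8, 2, -9, -11, 3, 5)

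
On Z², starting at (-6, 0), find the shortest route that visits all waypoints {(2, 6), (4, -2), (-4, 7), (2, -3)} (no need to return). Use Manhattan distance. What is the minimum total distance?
28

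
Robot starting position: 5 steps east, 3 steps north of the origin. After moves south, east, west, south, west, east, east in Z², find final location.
(6, 1)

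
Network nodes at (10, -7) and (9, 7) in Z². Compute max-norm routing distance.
14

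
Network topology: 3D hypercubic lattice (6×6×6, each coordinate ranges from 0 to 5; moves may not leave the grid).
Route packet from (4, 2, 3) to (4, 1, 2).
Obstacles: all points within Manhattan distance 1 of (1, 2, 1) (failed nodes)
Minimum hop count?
2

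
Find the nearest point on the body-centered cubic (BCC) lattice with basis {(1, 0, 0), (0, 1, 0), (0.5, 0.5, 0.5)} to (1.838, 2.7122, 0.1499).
(2, 3, 0)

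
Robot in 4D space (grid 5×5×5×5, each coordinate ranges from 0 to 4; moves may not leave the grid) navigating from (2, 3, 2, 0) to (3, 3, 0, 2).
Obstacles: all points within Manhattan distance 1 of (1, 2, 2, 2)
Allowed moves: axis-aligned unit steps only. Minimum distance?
5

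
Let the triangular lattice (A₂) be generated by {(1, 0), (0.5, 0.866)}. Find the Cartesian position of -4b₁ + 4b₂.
(-2, 3.464)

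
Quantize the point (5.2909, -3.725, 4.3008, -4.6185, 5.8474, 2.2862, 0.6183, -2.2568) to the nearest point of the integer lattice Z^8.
(5, -4, 4, -5, 6, 2, 1, -2)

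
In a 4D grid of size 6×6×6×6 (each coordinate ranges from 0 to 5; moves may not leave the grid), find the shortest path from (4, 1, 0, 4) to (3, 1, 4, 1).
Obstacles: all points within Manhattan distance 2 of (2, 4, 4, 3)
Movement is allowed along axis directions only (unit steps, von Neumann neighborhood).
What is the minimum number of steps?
8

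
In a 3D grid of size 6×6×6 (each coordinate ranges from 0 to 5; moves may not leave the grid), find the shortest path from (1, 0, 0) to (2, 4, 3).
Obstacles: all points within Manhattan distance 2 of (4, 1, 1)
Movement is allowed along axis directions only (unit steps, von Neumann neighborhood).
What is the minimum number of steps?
8
(one shortest path: (1, 0, 0) → (2, 0, 0) → (2, 1, 0) → (2, 2, 0) → (2, 3, 0) → (2, 4, 0) → (2, 4, 1) → (2, 4, 2) → (2, 4, 3))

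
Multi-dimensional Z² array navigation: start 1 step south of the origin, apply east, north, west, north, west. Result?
(-1, 1)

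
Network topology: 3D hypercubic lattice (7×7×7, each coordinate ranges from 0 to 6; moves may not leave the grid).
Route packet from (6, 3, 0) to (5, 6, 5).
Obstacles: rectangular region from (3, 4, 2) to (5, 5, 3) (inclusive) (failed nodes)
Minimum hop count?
9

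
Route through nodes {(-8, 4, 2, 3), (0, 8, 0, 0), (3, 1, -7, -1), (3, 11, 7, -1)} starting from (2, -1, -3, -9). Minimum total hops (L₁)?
70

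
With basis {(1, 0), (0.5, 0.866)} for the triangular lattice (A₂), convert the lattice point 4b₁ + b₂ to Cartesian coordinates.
(4.5, 0.866)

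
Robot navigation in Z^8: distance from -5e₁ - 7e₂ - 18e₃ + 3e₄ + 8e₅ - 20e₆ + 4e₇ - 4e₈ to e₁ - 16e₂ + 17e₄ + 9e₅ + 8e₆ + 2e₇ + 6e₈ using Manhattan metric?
88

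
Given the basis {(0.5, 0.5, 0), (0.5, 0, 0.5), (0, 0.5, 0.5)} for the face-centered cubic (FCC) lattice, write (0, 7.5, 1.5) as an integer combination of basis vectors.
6b₁ - 6b₂ + 9b₃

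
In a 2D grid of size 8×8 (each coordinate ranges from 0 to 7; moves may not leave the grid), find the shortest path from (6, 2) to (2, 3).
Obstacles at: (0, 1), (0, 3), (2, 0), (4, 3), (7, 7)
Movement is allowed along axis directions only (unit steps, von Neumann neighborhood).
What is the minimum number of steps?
5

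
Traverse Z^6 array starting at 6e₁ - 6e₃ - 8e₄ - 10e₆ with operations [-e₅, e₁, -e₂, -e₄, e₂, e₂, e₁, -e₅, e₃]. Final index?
(8, 1, -5, -9, -2, -10)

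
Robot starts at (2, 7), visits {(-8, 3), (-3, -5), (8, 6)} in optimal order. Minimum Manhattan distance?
39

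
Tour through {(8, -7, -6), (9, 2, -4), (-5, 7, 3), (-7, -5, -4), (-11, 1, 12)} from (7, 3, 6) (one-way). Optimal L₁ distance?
86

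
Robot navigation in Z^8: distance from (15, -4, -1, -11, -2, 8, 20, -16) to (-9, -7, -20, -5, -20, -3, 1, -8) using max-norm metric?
24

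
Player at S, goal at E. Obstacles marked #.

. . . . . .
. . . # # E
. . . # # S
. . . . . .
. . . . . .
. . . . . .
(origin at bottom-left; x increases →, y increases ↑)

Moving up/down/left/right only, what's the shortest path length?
1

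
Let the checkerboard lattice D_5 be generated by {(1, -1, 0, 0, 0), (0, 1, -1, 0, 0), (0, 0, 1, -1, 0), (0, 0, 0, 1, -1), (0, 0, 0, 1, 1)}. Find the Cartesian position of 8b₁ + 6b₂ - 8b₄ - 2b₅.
(8, -2, -6, -10, 6)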